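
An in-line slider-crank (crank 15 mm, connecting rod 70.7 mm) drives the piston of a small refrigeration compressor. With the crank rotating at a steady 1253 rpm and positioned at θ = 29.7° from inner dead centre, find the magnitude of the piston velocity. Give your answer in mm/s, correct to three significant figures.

1160

ω = 2π·1253/60 = 131.2 rad/s
For an in-line slider-crank, x = r cosθ + √(L² − r² sin²θ), so v = −rω sinθ·[1 + r cosθ/√(L² − r² sin²θ)].
With r = 0.015 m, L = 0.0707 m, θ = 29.7°: √(L² − r² sin²θ) = 0.070308 m.
v = −0.015·131.2·0.49546·[1 + 0.015·0.86863/0.070308] = -1.1559 m/s.
|v| = 1.1559 m/s = 1155.9 mm/s.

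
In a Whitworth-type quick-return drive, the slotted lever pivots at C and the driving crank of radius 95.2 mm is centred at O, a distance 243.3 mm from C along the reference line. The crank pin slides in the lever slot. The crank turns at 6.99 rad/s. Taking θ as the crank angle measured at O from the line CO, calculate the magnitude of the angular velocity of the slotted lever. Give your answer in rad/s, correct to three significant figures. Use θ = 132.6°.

1.25

ω = 6.99 rad/s
Crank pin A relative to C: A = (d + r cosθ, r sinθ); lever angle φ = atan2(r sinθ, d + r cosθ).
Differentiating tanφ: φ̇ = rω(d cosθ + r)/(d² + r² + 2dr cosθ).
d² + r² + 2dr cosθ = |CA|² = 0.0369021 m²;  d cosθ + r = -0.069484 m.
|ω_lever| = |0.0952·6.99·-0.069484| / 0.0369021 = 1.253 rad/s.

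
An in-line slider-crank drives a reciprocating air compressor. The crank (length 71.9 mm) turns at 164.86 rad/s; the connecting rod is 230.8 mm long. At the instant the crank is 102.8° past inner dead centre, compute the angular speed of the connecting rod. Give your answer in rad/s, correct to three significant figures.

ω = 164.9 rad/s
The rod makes angle φ with the slider axis where L sinφ = r sinθ; differentiating, L cosφ·φ̇ = r ω cosθ.
L cosφ = √(L² − r² sin²θ) = 0.21989 m.
|ω_rod| = r ω |cosθ| / √(L² − r² sin²θ) = 0.0719·164.9·0.22155/0.21989 = 11.943 rad/s.

11.9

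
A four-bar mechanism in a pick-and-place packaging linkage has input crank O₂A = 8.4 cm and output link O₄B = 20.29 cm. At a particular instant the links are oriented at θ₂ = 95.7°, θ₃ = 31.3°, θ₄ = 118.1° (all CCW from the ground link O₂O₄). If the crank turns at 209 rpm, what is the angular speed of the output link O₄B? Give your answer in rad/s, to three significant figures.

8.18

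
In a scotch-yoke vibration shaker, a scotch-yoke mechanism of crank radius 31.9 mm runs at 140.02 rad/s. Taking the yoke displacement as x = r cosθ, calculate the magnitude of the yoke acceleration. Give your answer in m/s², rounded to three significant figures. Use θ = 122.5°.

ω = 140 rad/s
x = r cosθ ⇒ ẍ = −rω² cosθ (ω constant).
|a| = rω²|cosθ| = 0.0319·(140)²·|cos 122.5°| = 336.04 m/s².

336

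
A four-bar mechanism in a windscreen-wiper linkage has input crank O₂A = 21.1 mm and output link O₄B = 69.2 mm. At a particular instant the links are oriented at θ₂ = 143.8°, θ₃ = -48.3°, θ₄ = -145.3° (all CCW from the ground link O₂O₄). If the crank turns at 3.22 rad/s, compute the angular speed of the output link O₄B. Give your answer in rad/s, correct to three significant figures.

0.207

ω₂ = 3.22 rad/s
Differentiating the loop-closure r₂e^{iθ₂}+r₃e^{iθ₃}=r₁+r₄e^{iθ₄} gives r₂ω₂e^{iθ₂}+r₃ω₃e^{iθ₃}=r₄ω₄e^{iθ₄}.
Eliminating the other unknown: ω₄ = r₂ω₂ sin(θ₂−θ₃) / [r₄ sin(θ₄−θ₃)].
Numerator sine = -0.20962; denominator sine = -0.99255.
Result = 0.0211·3.22·(-0.20962) / (0.0692·(-0.99255)) = +0.20735 rad/s; magnitude 0.20735 rad/s.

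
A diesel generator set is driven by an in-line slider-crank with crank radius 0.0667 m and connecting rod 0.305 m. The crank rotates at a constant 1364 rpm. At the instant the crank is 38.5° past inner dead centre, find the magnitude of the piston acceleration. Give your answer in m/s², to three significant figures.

1140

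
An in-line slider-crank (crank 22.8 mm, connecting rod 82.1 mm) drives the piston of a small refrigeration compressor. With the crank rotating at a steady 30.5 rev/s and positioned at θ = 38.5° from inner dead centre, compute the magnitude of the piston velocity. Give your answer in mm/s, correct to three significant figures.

3320

ω = 2π·30.5 = 191.6 rad/s
For an in-line slider-crank, x = r cosθ + √(L² − r² sin²θ), so v = −rω sinθ·[1 + r cosθ/√(L² − r² sin²θ)].
With r = 0.0228 m, L = 0.0821 m, θ = 38.5°: √(L² − r² sin²θ) = 0.080864 m.
v = −0.0228·191.6·0.62251·[1 + 0.0228·0.78261/0.080864] = -3.3202 m/s.
|v| = 3.3202 m/s = 3320.2 mm/s.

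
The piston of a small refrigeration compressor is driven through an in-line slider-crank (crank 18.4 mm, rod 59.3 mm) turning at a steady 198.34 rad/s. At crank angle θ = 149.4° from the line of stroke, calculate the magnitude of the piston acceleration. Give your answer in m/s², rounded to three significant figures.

ω = 198.3 rad/s
x(θ) = r cosθ + √(L² − r² sin²θ); with ω constant, a = ω²·d²x/dθ².
d²x/dθ² = −r cosθ − r²(cos2θ)/√u − r⁴ sin²2θ/(4u^{3/2}),  u = L² − r² sin²θ = 0.00342876 m².
Substituting r = 0.0184 m, L = 0.0593 m, θ = 149.4°: d²x/dθ² = +0.012943 m.
a = ω²·d²x/dθ² = (198.3)²·(+0.012943) = +509.15 m/s²;  |a| = 509.15 m/s².

509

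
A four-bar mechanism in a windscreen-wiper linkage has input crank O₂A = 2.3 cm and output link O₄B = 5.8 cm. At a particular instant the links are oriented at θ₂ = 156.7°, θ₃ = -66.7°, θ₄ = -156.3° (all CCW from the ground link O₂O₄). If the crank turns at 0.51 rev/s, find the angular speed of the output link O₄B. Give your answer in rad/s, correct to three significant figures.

ω₂ = 3.204 rad/s (from 0.51 rev/s).
Differentiating the loop-closure r₂e^{iθ₂}+r₃e^{iθ₃}=r₁+r₄e^{iθ₄} gives r₂ω₂e^{iθ₂}+r₃ω₃e^{iθ₃}=r₄ω₄e^{iθ₄}.
Eliminating the other unknown: ω₄ = r₂ω₂ sin(θ₂−θ₃) / [r₄ sin(θ₄−θ₃)].
Numerator sine = -0.68709; denominator sine = -0.99998.
Result = 0.023·3.204·(-0.68709) / (0.058·(-0.99998)) = +0.87312 rad/s; magnitude 0.87312 rad/s.

0.873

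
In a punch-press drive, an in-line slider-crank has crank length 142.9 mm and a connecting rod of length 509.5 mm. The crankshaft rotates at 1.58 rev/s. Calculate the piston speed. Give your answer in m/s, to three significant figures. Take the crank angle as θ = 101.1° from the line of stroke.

1.31

ω = 2π·1.58 = 9.927 rad/s
For an in-line slider-crank, x = r cosθ + √(L² − r² sin²θ), so v = −rω sinθ·[1 + r cosθ/√(L² − r² sin²θ)].
With r = 0.1429 m, L = 0.5095 m, θ = 101.1°: √(L² − r² sin²θ) = 0.48982 m.
v = −0.1429·9.927·0.98129·[1 + 0.1429·-0.19252/0.48982] = -1.3139 m/s.
|v| = 1.3139 m/s.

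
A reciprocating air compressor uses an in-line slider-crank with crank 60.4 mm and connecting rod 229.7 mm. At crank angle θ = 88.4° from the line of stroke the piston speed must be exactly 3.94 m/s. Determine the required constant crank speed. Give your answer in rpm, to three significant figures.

618

For an in-line slider-crank, |v_piston| = rω|sinθ|·[1 + r cosθ/√(L² − r² sin²θ)].
With r = 0.0604 m, L = 0.2297 m, θ = 88.4°: the bracketed kinematic factor |dx/dθ| = 0.060836 m.
ω = v/|dx/dθ| = 3.94/0.060836 = 64.764 rad/s.
N = 60ω/(2π) = 618.45 rpm.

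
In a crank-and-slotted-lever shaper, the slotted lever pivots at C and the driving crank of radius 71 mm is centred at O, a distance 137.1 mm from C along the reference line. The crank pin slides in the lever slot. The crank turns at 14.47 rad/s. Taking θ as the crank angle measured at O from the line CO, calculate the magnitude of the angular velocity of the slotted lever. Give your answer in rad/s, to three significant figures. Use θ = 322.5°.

ω = 14.47 rad/s
Crank pin A relative to C: A = (d + r cosθ, r sinθ); lever angle φ = atan2(r sinθ, d + r cosθ).
Differentiating tanφ: φ̇ = rω(d cosθ + r)/(d² + r² + 2dr cosθ).
d² + r² + 2dr cosθ = |CA|² = 0.0392826 m²;  d cosθ + r = +0.17977 m.
|ω_lever| = |0.071·14.47·+0.17977| / 0.0392826 = 4.7016 rad/s.

4.70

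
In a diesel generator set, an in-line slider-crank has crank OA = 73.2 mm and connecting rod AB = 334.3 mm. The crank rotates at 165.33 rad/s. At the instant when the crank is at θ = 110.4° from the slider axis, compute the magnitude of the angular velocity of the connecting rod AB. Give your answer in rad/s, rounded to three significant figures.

12.9

ω = 165.3 rad/s
The rod makes angle φ with the slider axis where L sinφ = r sinθ; differentiating, L cosφ·φ̇ = r ω cosθ.
L cosφ = √(L² − r² sin²θ) = 0.32718 m.
|ω_rod| = r ω |cosθ| / √(L² − r² sin²θ) = 0.0732·165.3·0.34857/0.32718 = 12.893 rad/s.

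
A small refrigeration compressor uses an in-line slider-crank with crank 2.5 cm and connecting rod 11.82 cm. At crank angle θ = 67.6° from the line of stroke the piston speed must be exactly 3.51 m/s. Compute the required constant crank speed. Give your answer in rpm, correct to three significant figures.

1340

For an in-line slider-crank, |v_piston| = rω|sinθ|·[1 + r cosθ/√(L² − r² sin²θ)].
With r = 0.025 m, L = 0.1182 m, θ = 67.6°: the bracketed kinematic factor |dx/dθ| = 0.025013 m.
ω = v/|dx/dθ| = 3.51/0.025013 = 140.33 rad/s.
N = 60ω/(2π) = 1340 rpm.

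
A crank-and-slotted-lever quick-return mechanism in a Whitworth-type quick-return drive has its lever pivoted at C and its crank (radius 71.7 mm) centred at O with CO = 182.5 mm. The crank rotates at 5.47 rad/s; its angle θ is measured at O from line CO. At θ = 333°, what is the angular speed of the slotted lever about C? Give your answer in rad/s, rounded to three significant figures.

1.49

ω = 5.47 rad/s
Crank pin A relative to C: A = (d + r cosθ, r sinθ); lever angle φ = atan2(r sinθ, d + r cosθ).
Differentiating tanφ: φ̇ = rω(d cosθ + r)/(d² + r² + 2dr cosθ).
d² + r² + 2dr cosθ = |CA|² = 0.0617652 m²;  d cosθ + r = +0.23431 m.
|ω_lever| = |0.0717·5.47·+0.23431| / 0.0617652 = 1.4878 rad/s.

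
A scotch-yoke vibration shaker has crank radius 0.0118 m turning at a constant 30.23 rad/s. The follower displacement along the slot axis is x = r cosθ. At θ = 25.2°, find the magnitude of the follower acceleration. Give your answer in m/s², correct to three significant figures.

9.76

ω = 30.23 rad/s
x = r cosθ ⇒ ẍ = −rω² cosθ (ω constant).
|a| = rω²|cosθ| = 0.0118·(30.23)²·|cos 25.2°| = 9.7572 m/s².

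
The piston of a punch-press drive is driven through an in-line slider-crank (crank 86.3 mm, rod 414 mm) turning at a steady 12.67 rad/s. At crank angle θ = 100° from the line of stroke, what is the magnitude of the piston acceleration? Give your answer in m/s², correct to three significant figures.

5.17

ω = 12.67 rad/s
x(θ) = r cosθ + √(L² − r² sin²θ); with ω constant, a = ω²·d²x/dθ².
d²x/dθ² = −r cosθ − r²(cos2θ)/√u − r⁴ sin²2θ/(4u^{3/2}),  u = L² − r² sin²θ = 0.164173 m².
Substituting r = 0.0863 m, L = 0.414 m, θ = 100°: d²x/dθ² = +0.032234 m.
a = ω²·d²x/dθ² = (12.67)²·(+0.032234) = +5.1745 m/s²;  |a| = 5.1745 m/s².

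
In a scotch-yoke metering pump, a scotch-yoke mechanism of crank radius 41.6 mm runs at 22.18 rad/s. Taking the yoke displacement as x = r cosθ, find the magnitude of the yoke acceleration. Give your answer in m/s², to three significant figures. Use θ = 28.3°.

18.0

ω = 22.18 rad/s
x = r cosθ ⇒ ẍ = −rω² cosθ (ω constant).
|a| = rω²|cosθ| = 0.0416·(22.18)²·|cos 28.3°| = 18.019 m/s².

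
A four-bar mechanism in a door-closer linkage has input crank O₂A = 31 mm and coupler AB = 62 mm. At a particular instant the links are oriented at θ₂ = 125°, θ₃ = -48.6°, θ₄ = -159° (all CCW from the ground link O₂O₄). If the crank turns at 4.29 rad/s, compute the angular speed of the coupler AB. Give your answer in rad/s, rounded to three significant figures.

2.22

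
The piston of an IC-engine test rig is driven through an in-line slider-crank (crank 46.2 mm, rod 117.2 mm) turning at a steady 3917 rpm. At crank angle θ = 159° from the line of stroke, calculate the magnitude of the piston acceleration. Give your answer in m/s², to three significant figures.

ω = 2π·3917/60 = 410.2 rad/s
x(θ) = r cosθ + √(L² − r² sin²θ); with ω constant, a = ω²·d²x/dθ².
d²x/dθ² = −r cosθ − r²(cos2θ)/√u − r⁴ sin²2θ/(4u^{3/2}),  u = L² − r² sin²θ = 0.0134617 m².
Substituting r = 0.0462 m, L = 0.1172 m, θ = 159°: d²x/dθ² = +0.029134 m.
a = ω²·d²x/dθ² = (410.2)²·(+0.029134) = +4901.9 m/s²;  |a| = 4901.9 m/s².

4900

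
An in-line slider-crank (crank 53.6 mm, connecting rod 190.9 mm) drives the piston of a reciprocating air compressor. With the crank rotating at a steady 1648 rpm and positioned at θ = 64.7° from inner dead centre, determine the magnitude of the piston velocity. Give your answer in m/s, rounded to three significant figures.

9.40

ω = 2π·1648/60 = 172.6 rad/s
For an in-line slider-crank, x = r cosθ + √(L² − r² sin²θ), so v = −rω sinθ·[1 + r cosθ/√(L² − r² sin²θ)].
With r = 0.0536 m, L = 0.1909 m, θ = 64.7°: √(L² − r² sin²θ) = 0.18465 m.
v = −0.0536·172.6·0.90408·[1 + 0.0536·0.42736/0.18465] = -9.4004 m/s.
|v| = 9.4004 m/s.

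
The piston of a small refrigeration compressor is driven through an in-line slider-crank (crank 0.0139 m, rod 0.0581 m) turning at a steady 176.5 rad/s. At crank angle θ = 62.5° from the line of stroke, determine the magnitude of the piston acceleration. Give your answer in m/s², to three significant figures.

ω = 176.5 rad/s
x(θ) = r cosθ + √(L² − r² sin²θ); with ω constant, a = ω²·d²x/dθ².
d²x/dθ² = −r cosθ − r²(cos2θ)/√u − r⁴ sin²2θ/(4u^{3/2}),  u = L² − r² sin²θ = 0.00322359 m².
Substituting r = 0.0139 m, L = 0.0581 m, θ = 62.5°: d²x/dθ² = -0.0045007 m.
a = ω²·d²x/dθ² = (176.5)²·(-0.0045007) = -140.21 m/s²;  |a| = 140.21 m/s².

140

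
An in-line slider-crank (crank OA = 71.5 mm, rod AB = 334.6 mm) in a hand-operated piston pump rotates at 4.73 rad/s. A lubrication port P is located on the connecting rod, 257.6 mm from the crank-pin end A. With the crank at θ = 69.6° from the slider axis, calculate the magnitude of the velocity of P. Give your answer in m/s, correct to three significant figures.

ω = 4.73 rad/s.  Crank-pin speed |V_A| = rω = 0.3382 m/s, perpendicular to OA.
Rod angle: sinφ = −(r/L) sinθ ⇒ φ = -11.554°; ω_rod = −rω cosθ/√(L²−r²sin²θ) = -0.3596 rad/s.
V_P = V_A + ω_rod × AP, with AP = 0.2576 m along the rod.
Components: V_Px = −rω sinθ − a·ω_rod·sinφ = -0.33554 m/s;  V_Py = rω cosθ + a·ω_rod·cosφ = +0.027128 m/s.
|V_P| = √(V_Px² + V_Py²) = 0.33663 m/s.

0.337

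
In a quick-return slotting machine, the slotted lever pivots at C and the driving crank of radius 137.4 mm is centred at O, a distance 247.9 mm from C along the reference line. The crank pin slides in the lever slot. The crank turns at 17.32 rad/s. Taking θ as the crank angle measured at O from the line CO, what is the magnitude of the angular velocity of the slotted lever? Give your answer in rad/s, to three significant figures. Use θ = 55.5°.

5.56

ω = 17.32 rad/s
Crank pin A relative to C: A = (d + r cosθ, r sinθ); lever angle φ = atan2(r sinθ, d + r cosθ).
Differentiating tanφ: φ̇ = rω(d cosθ + r)/(d² + r² + 2dr cosθ).
d² + r² + 2dr cosθ = |CA|² = 0.118918 m²;  d cosθ + r = +0.27781 m.
|ω_lever| = |0.1374·17.32·+0.27781| / 0.118918 = 5.5595 rad/s.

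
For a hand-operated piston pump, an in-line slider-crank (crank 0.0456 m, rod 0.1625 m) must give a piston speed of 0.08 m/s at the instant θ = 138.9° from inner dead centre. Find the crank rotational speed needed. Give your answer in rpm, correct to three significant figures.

32.5

For an in-line slider-crank, |v_piston| = rω|sinθ|·[1 + r cosθ/√(L² − r² sin²θ)].
With r = 0.0456 m, L = 0.1625 m, θ = 138.9°: the bracketed kinematic factor |dx/dθ| = 0.023527 m.
ω = v/|dx/dθ| = 0.08/0.023527 = 3.4004 rad/s.
N = 60ω/(2π) = 32.471 rpm.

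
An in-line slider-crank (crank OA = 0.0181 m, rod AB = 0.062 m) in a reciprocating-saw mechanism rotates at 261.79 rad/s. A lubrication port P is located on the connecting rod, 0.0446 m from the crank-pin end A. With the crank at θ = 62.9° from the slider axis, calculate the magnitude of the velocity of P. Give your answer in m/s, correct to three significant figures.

ω = 261.8 rad/s.  Crank-pin speed |V_A| = rω = 4.7384 m/s, perpendicular to OA.
Rod angle: sinφ = −(r/L) sinθ ⇒ φ = -15.063°; ω_rod = −rω cosθ/√(L²−r²sin²θ) = -36.054 rad/s.
V_P = V_A + ω_rod × AP, with AP = 0.0446 m along the rod.
Components: V_Px = −rω sinθ − a·ω_rod·sinφ = -4.6361 m/s;  V_Py = rω cosθ + a·ω_rod·cosφ = +0.60579 m/s.
|V_P| = √(V_Px² + V_Py²) = 4.6755 m/s.

4.68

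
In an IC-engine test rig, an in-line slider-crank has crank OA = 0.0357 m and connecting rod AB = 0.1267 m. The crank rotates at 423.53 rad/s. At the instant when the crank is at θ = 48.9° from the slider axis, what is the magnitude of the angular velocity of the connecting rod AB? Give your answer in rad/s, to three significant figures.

80.3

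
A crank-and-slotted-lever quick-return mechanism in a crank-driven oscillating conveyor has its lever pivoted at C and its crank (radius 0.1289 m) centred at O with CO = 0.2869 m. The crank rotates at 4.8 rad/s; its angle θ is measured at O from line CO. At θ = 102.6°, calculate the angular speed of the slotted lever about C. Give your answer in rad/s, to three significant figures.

ω = 4.8 rad/s
Crank pin A relative to C: A = (d + r cosθ, r sinθ); lever angle φ = atan2(r sinθ, d + r cosθ).
Differentiating tanφ: φ̇ = rω(d cosθ + r)/(d² + r² + 2dr cosθ).
d² + r² + 2dr cosθ = |CA|² = 0.0827923 m²;  d cosθ + r = +0.066315 m.
|ω_lever| = |0.1289·4.8·+0.066315| / 0.0827923 = 0.49558 rad/s.

0.496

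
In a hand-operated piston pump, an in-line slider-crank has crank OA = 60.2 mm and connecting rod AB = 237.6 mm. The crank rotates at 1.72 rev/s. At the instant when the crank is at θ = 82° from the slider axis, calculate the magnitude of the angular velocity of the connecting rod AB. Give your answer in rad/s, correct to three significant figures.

ω = 10.81 rad/s (converted from 1.72 rev/s).
The rod makes angle φ with the slider axis where L sinφ = r sinθ; differentiating, L cosφ·φ̇ = r ω cosθ.
L cosφ = √(L² − r² sin²θ) = 0.23 m.
|ω_rod| = r ω |cosθ| / √(L² − r² sin²θ) = 0.0602·10.81·0.13917/0.23 = 0.39367 rad/s.

0.394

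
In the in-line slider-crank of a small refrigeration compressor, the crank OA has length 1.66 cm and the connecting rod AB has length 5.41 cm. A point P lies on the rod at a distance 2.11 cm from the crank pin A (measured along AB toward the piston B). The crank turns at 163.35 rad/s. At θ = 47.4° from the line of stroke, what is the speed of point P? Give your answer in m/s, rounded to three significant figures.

2.43

ω = 163.3 rad/s.  Crank-pin speed |V_A| = rω = 2.7116 m/s, perpendicular to OA.
Rod angle: sinφ = −(r/L) sinθ ⇒ φ = -13.054°; ω_rod = −rω cosθ/√(L²−r²sin²θ) = -34.826 rad/s.
V_P = V_A + ω_rod × AP, with AP = 0.0211 m along the rod.
Components: V_Px = −rω sinθ − a·ω_rod·sinφ = -2.162 m/s;  V_Py = rω cosθ + a·ω_rod·cosφ = +1.1196 m/s.
|V_P| = √(V_Px² + V_Py²) = 2.4347 m/s.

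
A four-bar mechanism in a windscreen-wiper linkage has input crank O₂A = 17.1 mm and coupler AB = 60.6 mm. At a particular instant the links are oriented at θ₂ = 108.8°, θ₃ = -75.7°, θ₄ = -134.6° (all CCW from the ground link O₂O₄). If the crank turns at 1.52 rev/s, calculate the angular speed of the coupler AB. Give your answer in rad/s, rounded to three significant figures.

2.81

ω₂ = 9.55 rad/s (from 1.52 rev/s).
Differentiating the loop-closure r₂e^{iθ₂}+r₃e^{iθ₃}=r₁+r₄e^{iθ₄} gives r₂ω₂e^{iθ₂}+r₃ω₃e^{iθ₃}=r₄ω₄e^{iθ₄}.
Eliminating the other unknown: ω₃ = r₂ω₂ sin(θ₄−θ₂) / [r₃ sin(θ₃−θ₄)].
Numerator sine = +0.89415; denominator sine = +0.85627.
Result = 0.0171·9.55·(+0.89415) / (0.0606·(+0.85627)) = +2.8142 rad/s; magnitude 2.8142 rad/s.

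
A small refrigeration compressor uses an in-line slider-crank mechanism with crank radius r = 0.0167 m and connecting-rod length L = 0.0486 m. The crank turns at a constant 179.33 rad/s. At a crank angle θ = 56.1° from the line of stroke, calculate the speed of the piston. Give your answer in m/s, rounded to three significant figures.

2.98

ω = 179.3 rad/s
For an in-line slider-crank, x = r cosθ + √(L² − r² sin²θ), so v = −rω sinθ·[1 + r cosθ/√(L² − r² sin²θ)].
With r = 0.0167 m, L = 0.0486 m, θ = 56.1°: √(L² − r² sin²θ) = 0.046581 m.
v = −0.0167·179.3·0.83001·[1 + 0.0167·0.55775/0.046581] = -2.9828 m/s.
|v| = 2.9828 m/s.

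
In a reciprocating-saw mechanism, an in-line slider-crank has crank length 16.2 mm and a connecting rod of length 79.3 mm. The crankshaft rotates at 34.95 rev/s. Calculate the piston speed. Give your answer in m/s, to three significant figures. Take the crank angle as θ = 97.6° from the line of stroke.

3.43

ω = 2π·35 = 219.6 rad/s
For an in-line slider-crank, x = r cosθ + √(L² − r² sin²θ), so v = −rω sinθ·[1 + r cosθ/√(L² − r² sin²θ)].
With r = 0.0162 m, L = 0.0793 m, θ = 97.6°: √(L² − r² sin²θ) = 0.077657 m.
v = −0.0162·219.6·0.99122·[1 + 0.0162·-0.13226/0.077657] = -3.4289 m/s.
|v| = 3.4289 m/s.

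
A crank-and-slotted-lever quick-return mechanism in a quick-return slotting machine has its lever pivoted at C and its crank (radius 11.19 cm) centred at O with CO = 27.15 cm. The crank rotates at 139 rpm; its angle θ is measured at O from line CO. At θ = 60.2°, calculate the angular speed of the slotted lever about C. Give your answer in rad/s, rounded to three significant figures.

3.45

ω = 14.56 rad/s (from 139 rpm).
Crank pin A relative to C: A = (d + r cosθ, r sinθ); lever angle φ = atan2(r sinθ, d + r cosθ).
Differentiating tanφ: φ̇ = rω(d cosθ + r)/(d² + r² + 2dr cosθ).
d² + r² + 2dr cosθ = |CA|² = 0.116431 m²;  d cosθ + r = +0.24683 m.
|ω_lever| = |0.1119·14.56·+0.24683| / 0.116431 = 3.453 rad/s.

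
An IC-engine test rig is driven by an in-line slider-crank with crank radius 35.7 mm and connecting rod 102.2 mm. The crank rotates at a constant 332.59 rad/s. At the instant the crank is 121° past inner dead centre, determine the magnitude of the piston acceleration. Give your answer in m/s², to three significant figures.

2670

ω = 332.6 rad/s
x(θ) = r cosθ + √(L² − r² sin²θ); with ω constant, a = ω²·d²x/dθ².
d²x/dθ² = −r cosθ − r²(cos2θ)/√u − r⁴ sin²2θ/(4u^{3/2}),  u = L² − r² sin²θ = 0.00950843 m².
Substituting r = 0.0357 m, L = 0.1022 m, θ = 121°: d²x/dθ² = +0.024182 m.
a = ω²·d²x/dθ² = (332.6)²·(+0.024182) = +2674.9 m/s²;  |a| = 2674.9 m/s².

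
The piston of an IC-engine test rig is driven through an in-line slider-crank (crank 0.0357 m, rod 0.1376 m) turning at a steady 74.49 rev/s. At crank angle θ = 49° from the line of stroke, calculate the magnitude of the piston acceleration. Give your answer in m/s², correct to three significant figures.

4880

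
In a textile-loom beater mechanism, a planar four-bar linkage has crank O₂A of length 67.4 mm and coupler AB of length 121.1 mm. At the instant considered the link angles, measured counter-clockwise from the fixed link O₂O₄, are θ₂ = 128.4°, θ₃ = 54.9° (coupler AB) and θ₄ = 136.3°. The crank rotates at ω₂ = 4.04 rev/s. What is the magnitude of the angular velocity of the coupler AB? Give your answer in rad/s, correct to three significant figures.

ω₂ = 25.38 rad/s (from 4.04 rev/s).
Differentiating the loop-closure r₂e^{iθ₂}+r₃e^{iθ₃}=r₁+r₄e^{iθ₄} gives r₂ω₂e^{iθ₂}+r₃ω₃e^{iθ₃}=r₄ω₄e^{iθ₄}.
Eliminating the other unknown: ω₃ = r₂ω₂ sin(θ₄−θ₂) / [r₃ sin(θ₃−θ₄)].
Numerator sine = +0.13744; denominator sine = -0.98876.
Result = 0.0674·25.38·(+0.13744) / (0.1211·(-0.98876)) = -1.9639 rad/s; magnitude 1.9639 rad/s.

1.96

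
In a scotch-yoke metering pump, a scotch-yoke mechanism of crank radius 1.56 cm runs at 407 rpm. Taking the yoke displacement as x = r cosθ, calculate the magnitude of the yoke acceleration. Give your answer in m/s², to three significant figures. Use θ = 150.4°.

24.6

ω = 42.62 rad/s (from 407 rpm).
x = r cosθ ⇒ ẍ = −rω² cosθ (ω constant).
|a| = rω²|cosθ| = 0.0156·(42.62)²·|cos 150.4°| = 24.64 m/s².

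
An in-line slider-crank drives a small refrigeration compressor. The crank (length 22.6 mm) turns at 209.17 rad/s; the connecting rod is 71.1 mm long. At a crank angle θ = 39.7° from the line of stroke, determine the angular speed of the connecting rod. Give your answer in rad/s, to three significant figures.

ω = 209.2 rad/s
The rod makes angle φ with the slider axis where L sinφ = r sinθ; differentiating, L cosφ·φ̇ = r ω cosθ.
L cosφ = √(L² − r² sin²θ) = 0.069619 m.
|ω_rod| = r ω |cosθ| / √(L² − r² sin²θ) = 0.0226·209.2·0.76940/0.069619 = 52.243 rad/s.

52.2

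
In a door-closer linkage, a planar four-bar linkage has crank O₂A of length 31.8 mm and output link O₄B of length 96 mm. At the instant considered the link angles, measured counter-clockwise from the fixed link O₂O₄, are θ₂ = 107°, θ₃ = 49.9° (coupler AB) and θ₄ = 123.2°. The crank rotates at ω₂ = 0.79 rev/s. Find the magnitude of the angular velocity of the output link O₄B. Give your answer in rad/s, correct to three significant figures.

1.44

ω₂ = 4.964 rad/s (from 0.79 rev/s).
Differentiating the loop-closure r₂e^{iθ₂}+r₃e^{iθ₃}=r₁+r₄e^{iθ₄} gives r₂ω₂e^{iθ₂}+r₃ω₃e^{iθ₃}=r₄ω₄e^{iθ₄}.
Eliminating the other unknown: ω₄ = r₂ω₂ sin(θ₂−θ₃) / [r₄ sin(θ₄−θ₃)].
Numerator sine = +0.83962; denominator sine = +0.95782.
Result = 0.0318·4.964·(+0.83962) / (0.096·(+0.95782)) = +1.4413 rad/s; magnitude 1.4413 rad/s.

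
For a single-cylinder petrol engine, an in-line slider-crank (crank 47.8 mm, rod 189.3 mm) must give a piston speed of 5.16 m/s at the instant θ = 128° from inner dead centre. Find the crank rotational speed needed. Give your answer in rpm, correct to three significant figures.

1550

For an in-line slider-crank, |v_piston| = rω|sinθ|·[1 + r cosθ/√(L² − r² sin²θ)].
With r = 0.0478 m, L = 0.1893 m, θ = 128°: the bracketed kinematic factor |dx/dθ| = 0.031692 m.
ω = v/|dx/dθ| = 5.16/0.031692 = 162.82 rad/s.
N = 60ω/(2π) = 1554.8 rpm.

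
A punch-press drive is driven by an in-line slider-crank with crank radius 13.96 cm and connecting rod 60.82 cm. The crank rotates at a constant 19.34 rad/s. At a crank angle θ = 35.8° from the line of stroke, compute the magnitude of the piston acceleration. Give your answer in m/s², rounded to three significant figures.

46.3

ω = 19.34 rad/s
x(θ) = r cosθ + √(L² − r² sin²θ); with ω constant, a = ω²·d²x/dθ².
d²x/dθ² = −r cosθ − r²(cos2θ)/√u − r⁴ sin²2θ/(4u^{3/2}),  u = L² − r² sin²θ = 0.363239 m².
Substituting r = 0.1396 m, L = 0.6082 m, θ = 35.8°: d²x/dθ² = -0.12382 m.
a = ω²·d²x/dθ² = (19.34)²·(-0.12382) = -46.314 m/s²;  |a| = 46.314 m/s².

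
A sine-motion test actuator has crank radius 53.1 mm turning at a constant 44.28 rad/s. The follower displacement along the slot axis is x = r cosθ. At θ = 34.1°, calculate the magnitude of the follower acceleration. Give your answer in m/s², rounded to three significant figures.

86.2

ω = 44.28 rad/s
x = r cosθ ⇒ ẍ = −rω² cosθ (ω constant).
|a| = rω²|cosθ| = 0.0531·(44.28)²·|cos 34.1°| = 86.213 m/s².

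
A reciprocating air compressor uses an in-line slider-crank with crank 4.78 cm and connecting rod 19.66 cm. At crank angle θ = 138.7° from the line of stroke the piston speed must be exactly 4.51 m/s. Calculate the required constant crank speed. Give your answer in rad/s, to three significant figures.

175

For an in-line slider-crank, |v_piston| = rω|sinθ|·[1 + r cosθ/√(L² − r² sin²θ)].
With r = 0.0478 m, L = 0.1966 m, θ = 138.7°: the bracketed kinematic factor |dx/dθ| = 0.02571 m.
ω = v/|dx/dθ| = 4.51/0.02571 = 175.42 rad/s.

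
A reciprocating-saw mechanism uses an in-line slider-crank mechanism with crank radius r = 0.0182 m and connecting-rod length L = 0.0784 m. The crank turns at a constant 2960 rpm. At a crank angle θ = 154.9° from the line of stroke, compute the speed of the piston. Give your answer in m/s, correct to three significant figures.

1.89

ω = 2π·2960/60 = 310 rad/s
For an in-line slider-crank, x = r cosθ + √(L² − r² sin²θ), so v = −rω sinθ·[1 + r cosθ/√(L² − r² sin²θ)].
With r = 0.0182 m, L = 0.0784 m, θ = 154.9°: √(L² − r² sin²θ) = 0.078019 m.
v = −0.0182·310·0.42420·[1 + 0.0182·-0.90557/0.078019] = -1.8876 m/s.
|v| = 1.8876 m/s.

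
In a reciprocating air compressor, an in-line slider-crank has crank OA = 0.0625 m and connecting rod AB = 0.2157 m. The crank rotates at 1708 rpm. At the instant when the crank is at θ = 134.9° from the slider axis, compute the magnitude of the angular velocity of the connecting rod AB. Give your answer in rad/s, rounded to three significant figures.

ω = 178.9 rad/s (converted from 1708 rpm).
The rod makes angle φ with the slider axis where L sinφ = r sinθ; differentiating, L cosφ·φ̇ = r ω cosθ.
L cosφ = √(L² − r² sin²θ) = 0.21111 m.
|ω_rod| = r ω |cosθ| / √(L² − r² sin²θ) = 0.0625·178.9·0.70587/0.21111 = 37.378 rad/s.

37.4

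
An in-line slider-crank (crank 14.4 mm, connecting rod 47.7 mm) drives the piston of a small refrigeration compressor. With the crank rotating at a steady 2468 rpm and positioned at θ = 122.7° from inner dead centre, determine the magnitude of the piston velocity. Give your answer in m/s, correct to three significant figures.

2.60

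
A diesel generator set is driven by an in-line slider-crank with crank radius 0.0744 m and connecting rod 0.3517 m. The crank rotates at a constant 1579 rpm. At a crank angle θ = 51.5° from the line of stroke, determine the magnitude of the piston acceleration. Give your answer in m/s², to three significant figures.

ω = 2π·1579/60 = 165.4 rad/s
x(θ) = r cosθ + √(L² − r² sin²θ); with ω constant, a = ω²·d²x/dθ².
d²x/dθ² = −r cosθ − r²(cos2θ)/√u − r⁴ sin²2θ/(4u^{3/2}),  u = L² − r² sin²θ = 0.120303 m².
Substituting r = 0.0744 m, L = 0.3517 m, θ = 51.5°: d²x/dθ² = -0.042899 m.
a = ω²·d²x/dθ² = (165.4)²·(-0.042899) = -1172.9 m/s²;  |a| = 1172.9 m/s².

1170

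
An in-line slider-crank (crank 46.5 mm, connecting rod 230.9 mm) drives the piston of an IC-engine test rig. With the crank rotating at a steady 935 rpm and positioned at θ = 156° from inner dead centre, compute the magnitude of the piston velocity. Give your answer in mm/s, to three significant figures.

ω = 2π·935/60 = 97.91 rad/s
For an in-line slider-crank, x = r cosθ + √(L² − r² sin²θ), so v = −rω sinθ·[1 + r cosθ/√(L² − r² sin²θ)].
With r = 0.0465 m, L = 0.2309 m, θ = 156°: √(L² − r² sin²θ) = 0.23012 m.
v = −0.0465·97.91·0.40674·[1 + 0.0465·-0.91355/0.23012] = -1.51 m/s.
|v| = 1.51 m/s = 1510 mm/s.

1510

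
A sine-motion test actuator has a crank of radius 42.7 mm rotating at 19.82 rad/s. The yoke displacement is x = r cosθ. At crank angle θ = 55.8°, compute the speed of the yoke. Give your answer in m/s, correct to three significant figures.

ω = 19.82 rad/s
x = r cosθ ⇒ ẋ = −rω sinθ.
|v| = rω|sinθ| = 0.0427·19.82·|sin 55.8°| = 0.69997 m/s.

0.700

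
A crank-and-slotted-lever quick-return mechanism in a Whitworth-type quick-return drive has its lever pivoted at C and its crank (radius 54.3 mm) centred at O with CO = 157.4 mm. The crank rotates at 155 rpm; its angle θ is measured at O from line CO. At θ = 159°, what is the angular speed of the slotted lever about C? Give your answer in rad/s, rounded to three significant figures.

6.94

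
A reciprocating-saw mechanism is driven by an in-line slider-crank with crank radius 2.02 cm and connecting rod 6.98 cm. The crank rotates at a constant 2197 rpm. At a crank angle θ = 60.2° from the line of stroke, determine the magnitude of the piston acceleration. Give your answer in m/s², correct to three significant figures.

375

ω = 2π·2197/60 = 230.1 rad/s
x(θ) = r cosθ + √(L² − r² sin²θ); with ω constant, a = ω²·d²x/dθ².
d²x/dθ² = −r cosθ − r²(cos2θ)/√u − r⁴ sin²2θ/(4u^{3/2}),  u = L² − r² sin²θ = 0.00456478 m².
Substituting r = 0.0202 m, L = 0.0698 m, θ = 60.2°: d²x/dθ² = -0.0070831 m.
a = ω²·d²x/dθ² = (230.1)²·(-0.0070831) = -374.92 m/s²;  |a| = 374.92 m/s².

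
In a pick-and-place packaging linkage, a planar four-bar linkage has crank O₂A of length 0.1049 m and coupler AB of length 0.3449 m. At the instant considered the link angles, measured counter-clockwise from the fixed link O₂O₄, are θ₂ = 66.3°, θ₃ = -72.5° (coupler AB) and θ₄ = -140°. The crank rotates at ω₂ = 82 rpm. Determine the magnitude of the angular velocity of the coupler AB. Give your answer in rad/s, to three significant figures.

1.25

ω₂ = 8.587 rad/s (from 82 rpm).
Differentiating the loop-closure r₂e^{iθ₂}+r₃e^{iθ₃}=r₁+r₄e^{iθ₄} gives r₂ω₂e^{iθ₂}+r₃ω₃e^{iθ₃}=r₄ω₄e^{iθ₄}.
Eliminating the other unknown: ω₃ = r₂ω₂ sin(θ₄−θ₂) / [r₃ sin(θ₃−θ₄)].
Numerator sine = +0.44307; denominator sine = +0.92388.
Result = 0.1049·8.587·(+0.44307) / (0.3449·(+0.92388)) = +1.2525 rad/s; magnitude 1.2525 rad/s.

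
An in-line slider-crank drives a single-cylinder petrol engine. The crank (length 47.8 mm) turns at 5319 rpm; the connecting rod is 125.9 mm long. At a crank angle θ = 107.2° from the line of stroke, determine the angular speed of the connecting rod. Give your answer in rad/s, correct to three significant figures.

67.1

ω = 557 rad/s (converted from 5319 rpm).
The rod makes angle φ with the slider axis where L sinφ = r sinθ; differentiating, L cosφ·φ̇ = r ω cosθ.
L cosφ = √(L² − r² sin²θ) = 0.11733 m.
|ω_rod| = r ω |cosθ| / √(L² − r² sin²θ) = 0.0478·557·0.29571/0.11733 = 67.104 rad/s.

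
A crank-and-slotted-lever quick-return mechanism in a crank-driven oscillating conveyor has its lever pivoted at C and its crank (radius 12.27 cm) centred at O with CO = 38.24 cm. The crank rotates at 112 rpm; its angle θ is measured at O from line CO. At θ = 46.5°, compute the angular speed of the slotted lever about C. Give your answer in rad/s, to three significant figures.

ω = 11.73 rad/s (from 112 rpm).
Crank pin A relative to C: A = (d + r cosθ, r sinθ); lever angle φ = atan2(r sinθ, d + r cosθ).
Differentiating tanφ: φ̇ = rω(d cosθ + r)/(d² + r² + 2dr cosθ).
d² + r² + 2dr cosθ = |CA|² = 0.225881 m²;  d cosθ + r = +0.38593 m.
|ω_lever| = |0.1227·11.73·+0.38593| / 0.225881 = 2.4588 rad/s.

2.46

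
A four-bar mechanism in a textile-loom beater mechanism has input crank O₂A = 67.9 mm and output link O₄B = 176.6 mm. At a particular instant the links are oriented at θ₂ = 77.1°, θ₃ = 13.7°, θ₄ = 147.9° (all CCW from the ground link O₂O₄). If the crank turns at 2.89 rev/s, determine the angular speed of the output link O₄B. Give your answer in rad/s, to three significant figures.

ω₂ = 18.16 rad/s (from 2.89 rev/s).
Differentiating the loop-closure r₂e^{iθ₂}+r₃e^{iθ₃}=r₁+r₄e^{iθ₄} gives r₂ω₂e^{iθ₂}+r₃ω₃e^{iθ₃}=r₄ω₄e^{iθ₄}.
Eliminating the other unknown: ω₄ = r₂ω₂ sin(θ₂−θ₃) / [r₄ sin(θ₄−θ₃)].
Numerator sine = +0.89415; denominator sine = +0.71691.
Result = 0.0679·18.16·(+0.89415) / (0.1766·(+0.71691)) = +8.7077 rad/s; magnitude 8.7077 rad/s.

8.71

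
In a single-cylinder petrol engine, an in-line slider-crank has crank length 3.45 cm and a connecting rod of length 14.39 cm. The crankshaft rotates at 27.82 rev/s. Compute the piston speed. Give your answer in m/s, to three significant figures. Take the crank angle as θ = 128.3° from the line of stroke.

4.02

ω = 2π·27.8 = 174.8 rad/s
For an in-line slider-crank, x = r cosθ + √(L² − r² sin²θ), so v = −rω sinθ·[1 + r cosθ/√(L² − r² sin²θ)].
With r = 0.0345 m, L = 0.1439 m, θ = 128.3°: √(L² − r² sin²θ) = 0.14133 m.
v = −0.0345·174.8·0.78478·[1 + 0.0345·-0.61978/0.14133] = -4.0166 m/s.
|v| = 4.0166 m/s.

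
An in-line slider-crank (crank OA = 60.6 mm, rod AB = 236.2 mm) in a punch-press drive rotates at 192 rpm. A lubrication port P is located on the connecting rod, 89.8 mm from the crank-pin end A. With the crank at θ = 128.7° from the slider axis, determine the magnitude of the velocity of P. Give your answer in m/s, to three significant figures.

1.01

ω = 20.11 rad/s.  Crank-pin speed |V_A| = rω = 1.2184 m/s, perpendicular to OA.
Rod angle: sinφ = −(r/L) sinθ ⇒ φ = -11.550°; ω_rod = −rω cosθ/√(L²−r²sin²θ) = +3.292 rad/s.
V_P = V_A + ω_rod × AP, with AP = 0.0898 m along the rod.
Components: V_Px = −rω sinθ − a·ω_rod·sinφ = -0.89171 m/s;  V_Py = rω cosθ + a·ω_rod·cosφ = -0.47219 m/s.
|V_P| = √(V_Px² + V_Py²) = 1.009 m/s.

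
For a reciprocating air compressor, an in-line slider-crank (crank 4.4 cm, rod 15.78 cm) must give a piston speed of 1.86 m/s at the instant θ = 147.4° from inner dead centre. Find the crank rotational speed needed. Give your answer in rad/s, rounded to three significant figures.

103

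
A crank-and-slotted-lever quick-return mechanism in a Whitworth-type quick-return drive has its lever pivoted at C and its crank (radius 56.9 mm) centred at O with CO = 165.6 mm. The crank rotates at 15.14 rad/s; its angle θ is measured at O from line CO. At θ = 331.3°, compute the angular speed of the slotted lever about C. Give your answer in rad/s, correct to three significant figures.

ω = 15.14 rad/s
Crank pin A relative to C: A = (d + r cosθ, r sinθ); lever angle φ = atan2(r sinθ, d + r cosθ).
Differentiating tanφ: φ̇ = rω(d cosθ + r)/(d² + r² + 2dr cosθ).
d² + r² + 2dr cosθ = |CA|² = 0.047191 m²;  d cosθ + r = +0.20216 m.
|ω_lever| = |0.0569·15.14·+0.20216| / 0.047191 = 3.6903 rad/s.

3.69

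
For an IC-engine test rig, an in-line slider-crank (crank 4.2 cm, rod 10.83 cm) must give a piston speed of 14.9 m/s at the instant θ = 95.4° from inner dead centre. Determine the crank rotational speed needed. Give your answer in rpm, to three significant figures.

3540

For an in-line slider-crank, |v_piston| = rω|sinθ|·[1 + r cosθ/√(L² − r² sin²θ)].
With r = 0.042 m, L = 0.1083 m, θ = 95.4°: the bracketed kinematic factor |dx/dθ| = 0.040159 m.
ω = v/|dx/dθ| = 14.9/0.040159 = 371.02 rad/s.
N = 60ω/(2π) = 3543 rpm.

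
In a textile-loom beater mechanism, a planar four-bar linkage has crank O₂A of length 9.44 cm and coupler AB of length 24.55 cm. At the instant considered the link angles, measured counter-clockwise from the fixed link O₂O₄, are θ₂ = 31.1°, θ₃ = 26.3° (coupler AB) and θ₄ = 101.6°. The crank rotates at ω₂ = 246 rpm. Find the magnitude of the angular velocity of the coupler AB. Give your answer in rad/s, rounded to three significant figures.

ω₂ = 25.76 rad/s (from 246 rpm).
Differentiating the loop-closure r₂e^{iθ₂}+r₃e^{iθ₃}=r₁+r₄e^{iθ₄} gives r₂ω₂e^{iθ₂}+r₃ω₃e^{iθ₃}=r₄ω₄e^{iθ₄}.
Eliminating the other unknown: ω₃ = r₂ω₂ sin(θ₄−θ₂) / [r₃ sin(θ₃−θ₄)].
Numerator sine = +0.94264; denominator sine = -0.96727.
Result = 0.0944·25.76·(+0.94264) / (0.2455·(-0.96727)) = -9.6535 rad/s; magnitude 9.6535 rad/s.

9.65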